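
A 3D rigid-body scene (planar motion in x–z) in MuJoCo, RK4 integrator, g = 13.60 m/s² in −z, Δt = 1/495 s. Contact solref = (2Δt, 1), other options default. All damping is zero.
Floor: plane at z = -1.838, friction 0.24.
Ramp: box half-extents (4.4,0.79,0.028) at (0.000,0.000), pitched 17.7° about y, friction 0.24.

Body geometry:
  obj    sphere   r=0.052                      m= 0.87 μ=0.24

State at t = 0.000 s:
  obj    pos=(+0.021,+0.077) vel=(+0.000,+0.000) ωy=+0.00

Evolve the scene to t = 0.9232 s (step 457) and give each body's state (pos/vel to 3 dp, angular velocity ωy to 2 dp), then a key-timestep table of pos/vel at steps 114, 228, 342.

State at t = 0.9232 s:
  obj    pos=(+1.220,-0.305) vel=(+2.598,-0.829) ωy=+52.43

Key-timestep trajectory:
   step    t(s)  obj.x    obj.z    obj.vx   obj.vz 
    114  0.2303   +0.096  +0.053  +0.648  -0.207
    228  0.4606   +0.320  -0.018  +1.296  -0.414
    342  0.6909   +0.693  -0.137  +1.944  -0.620


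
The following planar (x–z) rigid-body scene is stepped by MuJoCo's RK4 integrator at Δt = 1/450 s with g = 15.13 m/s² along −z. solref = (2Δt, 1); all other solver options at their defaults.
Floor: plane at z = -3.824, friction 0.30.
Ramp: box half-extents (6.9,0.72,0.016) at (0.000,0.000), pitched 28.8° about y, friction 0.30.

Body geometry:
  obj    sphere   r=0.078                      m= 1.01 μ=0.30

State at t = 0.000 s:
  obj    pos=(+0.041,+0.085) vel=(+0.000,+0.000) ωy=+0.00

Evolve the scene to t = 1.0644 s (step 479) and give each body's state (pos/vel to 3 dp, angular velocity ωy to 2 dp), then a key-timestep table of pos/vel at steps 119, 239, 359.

State at t = 1.0644 s:
  obj    pos=(+2.626,-1.336) vel=(+4.857,-2.670) ωy=+71.04

Key-timestep trajectory:
   step    t(s)  obj.x    obj.z    obj.vx   obj.vz 
    119  0.2644   +0.201  -0.003  +1.207  -0.663
    239  0.5311   +0.684  -0.269  +2.423  -1.332
    359  0.7978   +1.493  -0.713  +3.640  -2.001


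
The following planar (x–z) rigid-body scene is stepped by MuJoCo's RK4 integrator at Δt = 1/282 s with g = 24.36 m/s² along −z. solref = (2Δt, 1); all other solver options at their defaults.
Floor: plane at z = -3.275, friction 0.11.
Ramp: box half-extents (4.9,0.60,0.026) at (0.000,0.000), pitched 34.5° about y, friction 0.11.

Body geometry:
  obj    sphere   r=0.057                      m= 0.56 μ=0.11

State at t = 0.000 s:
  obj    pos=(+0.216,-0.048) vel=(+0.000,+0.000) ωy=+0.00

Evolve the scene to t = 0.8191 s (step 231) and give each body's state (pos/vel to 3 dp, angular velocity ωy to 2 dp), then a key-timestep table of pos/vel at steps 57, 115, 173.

State at t = 0.8191 s:
  obj    pos=(+3.421,-2.250) vel=(+7.782,-5.454) ωy=+78.86

Key-timestep trajectory:
   step    t(s)  obj.x    obj.z    obj.vx   obj.vz 
     57  0.2021   +0.411  -0.182  +1.946  -1.299
    115  0.4078   +1.010  -0.593  +3.906  -2.656
    173  0.6135   +2.014  -1.282  +5.842  -4.059


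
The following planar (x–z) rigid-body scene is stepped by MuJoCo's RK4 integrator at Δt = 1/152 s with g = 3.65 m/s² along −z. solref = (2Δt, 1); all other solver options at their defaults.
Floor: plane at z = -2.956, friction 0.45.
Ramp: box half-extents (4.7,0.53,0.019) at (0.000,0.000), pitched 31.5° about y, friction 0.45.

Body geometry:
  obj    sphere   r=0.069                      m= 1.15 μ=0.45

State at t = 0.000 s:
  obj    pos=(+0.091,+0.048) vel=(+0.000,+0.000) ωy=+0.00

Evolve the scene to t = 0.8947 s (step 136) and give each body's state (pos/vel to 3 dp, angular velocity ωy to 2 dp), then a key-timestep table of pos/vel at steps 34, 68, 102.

State at t = 0.8947 s:
  obj    pos=(+0.556,-0.237) vel=(+1.039,-0.637) ωy=+17.66

Key-timestep trajectory:
   step    t(s)  obj.x    obj.z    obj.vx   obj.vz 
     34  0.2237   +0.120  +0.030  +0.260  -0.159
     68  0.4474   +0.207  -0.024  +0.520  -0.318
    102  0.6711   +0.352  -0.113  +0.779  -0.478


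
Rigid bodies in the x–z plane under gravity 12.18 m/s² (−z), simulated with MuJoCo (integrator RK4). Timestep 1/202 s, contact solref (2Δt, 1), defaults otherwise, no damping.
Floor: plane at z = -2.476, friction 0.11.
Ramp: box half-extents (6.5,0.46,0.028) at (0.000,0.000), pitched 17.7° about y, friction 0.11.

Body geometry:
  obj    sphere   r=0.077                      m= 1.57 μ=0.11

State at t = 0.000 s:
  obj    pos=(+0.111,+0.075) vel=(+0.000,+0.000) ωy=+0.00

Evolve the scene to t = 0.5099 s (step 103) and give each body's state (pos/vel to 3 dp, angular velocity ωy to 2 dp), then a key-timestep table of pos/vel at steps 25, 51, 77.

State at t = 0.5099 s:
  obj    pos=(+0.439,-0.030) vel=(+1.285,-0.410) ωy=+17.51

Key-timestep trajectory:
   step    t(s)  obj.x    obj.z    obj.vx   obj.vz 
     25  0.1238   +0.130  +0.069  +0.312  -0.100
     51  0.2525   +0.191  +0.049  +0.636  -0.203
     77  0.3812   +0.294  +0.016  +0.961  -0.307


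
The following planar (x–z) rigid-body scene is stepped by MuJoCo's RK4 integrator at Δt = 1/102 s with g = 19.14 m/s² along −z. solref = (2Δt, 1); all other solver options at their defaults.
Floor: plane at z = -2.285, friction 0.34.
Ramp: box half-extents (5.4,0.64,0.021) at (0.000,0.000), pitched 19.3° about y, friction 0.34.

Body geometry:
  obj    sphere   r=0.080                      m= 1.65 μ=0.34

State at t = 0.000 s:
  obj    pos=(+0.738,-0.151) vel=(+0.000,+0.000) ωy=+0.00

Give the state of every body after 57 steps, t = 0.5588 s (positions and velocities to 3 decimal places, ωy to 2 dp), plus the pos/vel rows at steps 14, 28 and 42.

State at t = 0.5588 s:
  obj    pos=(+1.404,-0.385) vel=(+2.383,-0.835) ωy=+31.55

Key-timestep trajectory:
   step    t(s)  obj.x    obj.z    obj.vx   obj.vz 
     14  0.1373   +0.778  -0.166  +0.586  -0.204
     28  0.2745   +0.899  -0.208  +1.171  -0.410
     42  0.4118   +1.100  -0.278  +1.756  -0.615


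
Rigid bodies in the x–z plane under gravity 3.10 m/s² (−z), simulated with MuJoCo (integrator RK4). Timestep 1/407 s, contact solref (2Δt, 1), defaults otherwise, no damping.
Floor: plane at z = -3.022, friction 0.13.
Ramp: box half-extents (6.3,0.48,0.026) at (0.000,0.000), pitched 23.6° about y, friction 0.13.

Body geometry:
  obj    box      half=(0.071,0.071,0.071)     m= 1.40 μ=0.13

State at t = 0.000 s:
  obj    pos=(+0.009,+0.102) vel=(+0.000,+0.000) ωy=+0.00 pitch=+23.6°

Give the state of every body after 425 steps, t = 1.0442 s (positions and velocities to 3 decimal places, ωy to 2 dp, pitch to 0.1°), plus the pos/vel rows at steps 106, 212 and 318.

State at t = 1.0442 s:
  obj    pos=(+0.445,-0.088) vel=(+0.832,-0.373) ωy=+0.00 pitch=+23.6°

Key-timestep trajectory:
   step    t(s)  obj.x    obj.z    obj.vx   obj.vz 
    106  0.2604   +0.036  +0.090  +0.206  -0.096
    212  0.5209   +0.117  +0.055  +0.414  -0.190
    318  0.7813   +0.253  -0.004  +0.625  -0.268


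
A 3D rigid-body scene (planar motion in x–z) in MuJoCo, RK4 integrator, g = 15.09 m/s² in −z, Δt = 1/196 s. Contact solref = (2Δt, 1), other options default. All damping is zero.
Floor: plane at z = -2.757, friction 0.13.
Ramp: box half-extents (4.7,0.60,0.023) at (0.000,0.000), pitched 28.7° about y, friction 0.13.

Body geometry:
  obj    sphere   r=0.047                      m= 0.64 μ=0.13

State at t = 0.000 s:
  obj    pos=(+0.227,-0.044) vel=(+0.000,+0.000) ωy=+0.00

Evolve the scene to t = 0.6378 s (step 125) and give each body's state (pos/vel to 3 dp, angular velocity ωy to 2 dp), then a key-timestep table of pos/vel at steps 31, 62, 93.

State at t = 0.6378 s:
  obj    pos=(+1.213,-0.584) vel=(+3.096,-1.679) ωy=+58.43

Key-timestep trajectory:
   step    t(s)  obj.x    obj.z    obj.vx   obj.vz 
     31  0.1582   +0.287  -0.078  +0.771  -0.409
     62  0.3163   +0.469  -0.177  +1.529  -0.850
     93  0.4745   +0.772  -0.343  +2.306  -1.244


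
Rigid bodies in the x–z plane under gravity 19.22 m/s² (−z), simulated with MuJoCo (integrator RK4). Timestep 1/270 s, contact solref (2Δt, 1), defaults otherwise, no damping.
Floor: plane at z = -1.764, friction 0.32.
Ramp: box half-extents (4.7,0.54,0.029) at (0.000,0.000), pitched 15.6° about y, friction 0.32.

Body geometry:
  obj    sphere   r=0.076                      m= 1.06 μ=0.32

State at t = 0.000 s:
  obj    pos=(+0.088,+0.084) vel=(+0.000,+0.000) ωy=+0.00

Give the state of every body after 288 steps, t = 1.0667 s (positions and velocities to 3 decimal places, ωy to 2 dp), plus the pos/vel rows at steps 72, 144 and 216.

State at t = 1.0667 s:
  obj    pos=(+2.111,-0.480) vel=(+3.793,-1.059) ωy=+51.81

Key-timestep trajectory:
   step    t(s)  obj.x    obj.z    obj.vx   obj.vz 
     72  0.2667   +0.215  +0.049  +0.948  -0.265
    144  0.5333   +0.594  -0.057  +1.897  -0.530
    216  0.8000   +1.226  -0.233  +2.845  -0.794


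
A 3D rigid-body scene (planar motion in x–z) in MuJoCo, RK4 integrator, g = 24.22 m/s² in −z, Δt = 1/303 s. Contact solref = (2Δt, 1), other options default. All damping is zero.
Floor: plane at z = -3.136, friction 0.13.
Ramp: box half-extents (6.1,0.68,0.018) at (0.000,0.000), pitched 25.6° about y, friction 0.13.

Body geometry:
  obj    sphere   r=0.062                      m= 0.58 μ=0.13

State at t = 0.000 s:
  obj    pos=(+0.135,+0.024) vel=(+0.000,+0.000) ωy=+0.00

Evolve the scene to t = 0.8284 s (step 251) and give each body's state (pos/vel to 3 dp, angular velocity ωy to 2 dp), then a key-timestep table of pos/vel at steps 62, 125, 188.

State at t = 0.8284 s:
  obj    pos=(+2.495,-1.107) vel=(+5.692,-2.743) ωy=+94.74

Key-timestep trajectory:
   step    t(s)  obj.x    obj.z    obj.vx   obj.vz 
     62  0.2046   +0.279  -0.045  +1.411  -0.663
    125  0.4125   +0.720  -0.256  +2.832  -1.376
    188  0.6205   +1.459  -0.610  +4.273  -2.025


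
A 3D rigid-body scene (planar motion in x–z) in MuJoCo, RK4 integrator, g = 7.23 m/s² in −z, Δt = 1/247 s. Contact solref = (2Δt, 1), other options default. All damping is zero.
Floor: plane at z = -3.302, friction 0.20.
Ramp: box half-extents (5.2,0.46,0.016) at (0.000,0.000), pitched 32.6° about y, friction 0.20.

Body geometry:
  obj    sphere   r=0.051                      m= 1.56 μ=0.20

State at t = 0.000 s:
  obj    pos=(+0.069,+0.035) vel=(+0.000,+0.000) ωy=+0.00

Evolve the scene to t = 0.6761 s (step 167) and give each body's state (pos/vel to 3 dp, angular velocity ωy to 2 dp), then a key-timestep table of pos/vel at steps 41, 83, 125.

State at t = 0.6761 s:
  obj    pos=(+0.605,-0.307) vel=(+1.585,-1.014) ωy=+36.87

Key-timestep trajectory:
   step    t(s)  obj.x    obj.z    obj.vx   obj.vz 
     41  0.1660   +0.102  +0.015  +0.389  -0.249
     83  0.3360   +0.202  -0.049  +0.788  -0.504
    125  0.5061   +0.369  -0.157  +1.186  -0.759


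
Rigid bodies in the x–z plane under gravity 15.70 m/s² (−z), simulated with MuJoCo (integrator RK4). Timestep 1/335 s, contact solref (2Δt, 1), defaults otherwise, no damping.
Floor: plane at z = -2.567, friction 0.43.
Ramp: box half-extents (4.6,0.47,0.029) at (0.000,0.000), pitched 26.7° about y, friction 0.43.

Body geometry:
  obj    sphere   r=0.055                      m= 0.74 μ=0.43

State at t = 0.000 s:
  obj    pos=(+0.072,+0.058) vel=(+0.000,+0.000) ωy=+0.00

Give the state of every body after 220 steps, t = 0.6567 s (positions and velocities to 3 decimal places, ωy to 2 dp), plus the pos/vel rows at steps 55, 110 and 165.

State at t = 0.6567 s:
  obj    pos=(+1.043,-0.430) vel=(+2.956,-1.487) ωy=+60.16

Key-timestep trajectory:
   step    t(s)  obj.x    obj.z    obj.vx   obj.vz 
     55  0.1642   +0.133  +0.027  +0.739  -0.372
    110  0.3284   +0.315  -0.064  +1.478  -0.743
    165  0.4925   +0.618  -0.217  +2.217  -1.115


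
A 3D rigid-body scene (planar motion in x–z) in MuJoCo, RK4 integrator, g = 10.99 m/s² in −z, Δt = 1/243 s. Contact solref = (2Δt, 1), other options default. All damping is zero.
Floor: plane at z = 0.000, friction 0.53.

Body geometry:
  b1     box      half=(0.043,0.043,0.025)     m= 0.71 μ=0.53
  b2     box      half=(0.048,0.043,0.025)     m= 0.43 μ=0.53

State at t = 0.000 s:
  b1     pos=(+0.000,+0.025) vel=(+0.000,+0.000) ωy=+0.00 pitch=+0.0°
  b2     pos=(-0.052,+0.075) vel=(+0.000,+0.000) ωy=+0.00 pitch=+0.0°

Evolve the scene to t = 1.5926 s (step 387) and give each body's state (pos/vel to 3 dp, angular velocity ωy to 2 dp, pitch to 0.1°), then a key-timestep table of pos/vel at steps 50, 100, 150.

State at t = 1.5926 s:
  b1     pos=(+0.000,+0.025) vel=(+0.000,+0.000) ωy=+0.00 pitch=+0.0°
  b2     pos=(-0.100,+0.048) vel=(+0.000,+0.000) ωy=+0.00 pitch=-90.0°

Key-timestep trajectory:
   step    t(s)  b1.x    b1.z    b1.vx   b1.vz   b2.x    b2.z    b2.vx   b2.vz 
     50  0.2058   +0.000  +0.025  +0.000  +0.000   -0.083  +0.053  -0.293  -0.035
    100  0.4115   +0.000  +0.025  +0.000  +0.000   -0.115  +0.053  +0.033  -0.006
    150  0.6173   +0.000  +0.025  +0.000  +0.000   -0.096  +0.050  -0.091  -0.038


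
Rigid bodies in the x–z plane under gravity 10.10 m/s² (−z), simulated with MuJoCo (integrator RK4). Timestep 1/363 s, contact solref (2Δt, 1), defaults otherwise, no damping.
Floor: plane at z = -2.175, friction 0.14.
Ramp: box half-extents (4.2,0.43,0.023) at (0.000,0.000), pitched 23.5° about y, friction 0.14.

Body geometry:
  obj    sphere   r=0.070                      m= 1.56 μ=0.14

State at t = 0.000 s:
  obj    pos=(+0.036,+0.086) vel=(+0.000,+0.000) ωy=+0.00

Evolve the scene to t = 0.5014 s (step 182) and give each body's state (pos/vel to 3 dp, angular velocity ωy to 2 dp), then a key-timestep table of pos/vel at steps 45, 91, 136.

State at t = 0.5014 s:
  obj    pos=(+0.368,-0.058) vel=(+1.323,-0.575) ωy=+20.60

Key-timestep trajectory:
   step    t(s)  obj.x    obj.z    obj.vx   obj.vz 
     45  0.1240   +0.056  +0.077  +0.327  -0.142
     91  0.2507   +0.119  +0.050  +0.661  -0.288
    136  0.3747   +0.221  +0.005  +0.989  -0.430


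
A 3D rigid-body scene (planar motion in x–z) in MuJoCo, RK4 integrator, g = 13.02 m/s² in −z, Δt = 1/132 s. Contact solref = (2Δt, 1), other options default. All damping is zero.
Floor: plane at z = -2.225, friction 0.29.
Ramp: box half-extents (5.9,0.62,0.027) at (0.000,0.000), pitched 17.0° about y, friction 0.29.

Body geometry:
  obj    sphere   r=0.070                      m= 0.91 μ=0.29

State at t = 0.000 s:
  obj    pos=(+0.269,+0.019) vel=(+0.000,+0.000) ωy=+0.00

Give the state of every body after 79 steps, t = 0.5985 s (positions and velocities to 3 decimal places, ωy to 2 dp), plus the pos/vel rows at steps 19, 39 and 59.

State at t = 0.5985 s:
  obj    pos=(+0.735,-0.123) vel=(+1.556,-0.476) ωy=+23.24

Key-timestep trajectory:
   step    t(s)  obj.x    obj.z    obj.vx   obj.vz 
     19  0.1439   +0.296  +0.011  +0.374  -0.114
     39  0.2955   +0.383  -0.016  +0.768  -0.235
     59  0.4470   +0.529  -0.060  +1.162  -0.355


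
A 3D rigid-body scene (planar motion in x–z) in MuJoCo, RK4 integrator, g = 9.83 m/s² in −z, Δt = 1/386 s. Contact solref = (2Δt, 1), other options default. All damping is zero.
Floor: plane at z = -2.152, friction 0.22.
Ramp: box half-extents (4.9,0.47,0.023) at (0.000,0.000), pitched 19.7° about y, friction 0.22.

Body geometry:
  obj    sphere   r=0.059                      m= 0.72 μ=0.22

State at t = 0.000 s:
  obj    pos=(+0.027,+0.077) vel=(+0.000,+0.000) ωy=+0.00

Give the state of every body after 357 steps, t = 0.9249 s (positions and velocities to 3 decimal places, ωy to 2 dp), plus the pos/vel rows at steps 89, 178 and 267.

State at t = 0.9249 s:
  obj    pos=(+0.980,-0.264) vel=(+2.061,-0.738) ωy=+37.10

Key-timestep trajectory:
   step    t(s)  obj.x    obj.z    obj.vx   obj.vz 
     89  0.2306   +0.086  +0.056  +0.514  -0.184
    178  0.4611   +0.264  -0.007  +1.028  -0.368
    267  0.6917   +0.560  -0.114  +1.541  -0.552


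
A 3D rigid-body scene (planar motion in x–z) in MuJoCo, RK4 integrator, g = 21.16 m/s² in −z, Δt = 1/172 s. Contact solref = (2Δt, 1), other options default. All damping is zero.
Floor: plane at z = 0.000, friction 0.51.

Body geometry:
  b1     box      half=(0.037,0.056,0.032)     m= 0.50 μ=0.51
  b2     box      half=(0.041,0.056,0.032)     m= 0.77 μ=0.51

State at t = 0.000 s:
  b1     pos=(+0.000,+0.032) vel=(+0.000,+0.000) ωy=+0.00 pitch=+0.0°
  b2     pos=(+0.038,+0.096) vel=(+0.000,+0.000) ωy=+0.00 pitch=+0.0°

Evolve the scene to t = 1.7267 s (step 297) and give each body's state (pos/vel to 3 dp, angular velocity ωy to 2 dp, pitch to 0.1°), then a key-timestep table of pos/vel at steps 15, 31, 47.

State at t = 1.7267 s:
  b1     pos=(+0.000,+0.032) vel=(+0.000,+0.000) ωy=+0.00 pitch=+0.0°
  b2     pos=(+0.080,+0.041) vel=(+0.000,+0.000) ωy=+0.00 pitch=+90.0°

Key-timestep trajectory:
   step    t(s)  b1.x    b1.z    b1.vx   b1.vz   b2.x    b2.z    b2.vx   b2.vz 
     15  0.0872   +0.000  +0.032  +0.000  +0.000   +0.040  +0.096  +0.046  -0.003
     31  0.1802   +0.000  +0.032  -0.001  +0.000   +0.051  +0.092  +0.252  -0.110
     47  0.2733   +0.000  +0.032  +0.000  +0.000   +0.082  +0.036  +0.058  -0.010


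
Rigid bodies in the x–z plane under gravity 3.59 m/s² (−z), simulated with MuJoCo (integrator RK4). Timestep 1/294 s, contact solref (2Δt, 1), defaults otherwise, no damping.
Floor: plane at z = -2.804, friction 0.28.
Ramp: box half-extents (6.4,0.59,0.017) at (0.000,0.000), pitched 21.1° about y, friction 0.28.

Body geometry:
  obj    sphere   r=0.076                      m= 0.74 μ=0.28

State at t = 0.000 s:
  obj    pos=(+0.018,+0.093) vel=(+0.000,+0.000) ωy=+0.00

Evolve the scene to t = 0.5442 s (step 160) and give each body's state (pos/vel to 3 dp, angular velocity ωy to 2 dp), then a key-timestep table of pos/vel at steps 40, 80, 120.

State at t = 0.5442 s:
  obj    pos=(+0.146,+0.044) vel=(+0.469,-0.181) ωy=+6.61

Key-timestep trajectory:
   step    t(s)  obj.x    obj.z    obj.vx   obj.vz 
     40  0.1361   +0.026  +0.090  +0.117  -0.045
     80  0.2721   +0.050  +0.080  +0.234  -0.090
    120  0.4082   +0.090  +0.065  +0.352  -0.136


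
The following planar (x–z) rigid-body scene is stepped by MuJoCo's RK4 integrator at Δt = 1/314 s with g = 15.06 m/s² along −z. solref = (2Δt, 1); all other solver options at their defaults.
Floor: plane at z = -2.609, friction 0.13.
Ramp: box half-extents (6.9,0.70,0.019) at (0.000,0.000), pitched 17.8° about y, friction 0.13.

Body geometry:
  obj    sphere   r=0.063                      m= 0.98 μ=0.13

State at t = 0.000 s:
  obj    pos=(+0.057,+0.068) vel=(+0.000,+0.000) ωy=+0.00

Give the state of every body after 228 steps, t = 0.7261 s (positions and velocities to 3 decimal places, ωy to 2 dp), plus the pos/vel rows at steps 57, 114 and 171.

State at t = 0.7261 s:
  obj    pos=(+0.882,-0.197) vel=(+2.274,-0.730) ωy=+37.89

Key-timestep trajectory:
   step    t(s)  obj.x    obj.z    obj.vx   obj.vz 
     57  0.1815   +0.109  +0.051  +0.569  -0.183
    114  0.3631   +0.263  +0.002  +1.137  -0.365
    171  0.5446   +0.521  -0.081  +1.705  -0.547


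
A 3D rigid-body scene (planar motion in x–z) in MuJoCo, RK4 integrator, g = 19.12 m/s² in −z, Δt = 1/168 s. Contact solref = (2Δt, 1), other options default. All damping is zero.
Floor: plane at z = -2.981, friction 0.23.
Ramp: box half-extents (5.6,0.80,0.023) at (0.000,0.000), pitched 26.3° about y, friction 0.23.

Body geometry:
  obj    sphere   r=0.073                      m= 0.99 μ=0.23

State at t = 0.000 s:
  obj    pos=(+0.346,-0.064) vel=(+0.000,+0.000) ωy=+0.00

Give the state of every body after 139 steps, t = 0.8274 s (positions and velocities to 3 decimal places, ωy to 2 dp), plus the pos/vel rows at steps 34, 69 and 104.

State at t = 0.8274 s:
  obj    pos=(+2.203,-0.982) vel=(+4.489,-2.218) ωy=+68.56

Key-timestep trajectory:
   step    t(s)  obj.x    obj.z    obj.vx   obj.vz 
     34  0.2024   +0.457  -0.119  +1.098  -0.543
     69  0.4107   +0.804  -0.290  +2.229  -1.101
    104  0.6190   +1.386  -0.578  +3.359  -1.660


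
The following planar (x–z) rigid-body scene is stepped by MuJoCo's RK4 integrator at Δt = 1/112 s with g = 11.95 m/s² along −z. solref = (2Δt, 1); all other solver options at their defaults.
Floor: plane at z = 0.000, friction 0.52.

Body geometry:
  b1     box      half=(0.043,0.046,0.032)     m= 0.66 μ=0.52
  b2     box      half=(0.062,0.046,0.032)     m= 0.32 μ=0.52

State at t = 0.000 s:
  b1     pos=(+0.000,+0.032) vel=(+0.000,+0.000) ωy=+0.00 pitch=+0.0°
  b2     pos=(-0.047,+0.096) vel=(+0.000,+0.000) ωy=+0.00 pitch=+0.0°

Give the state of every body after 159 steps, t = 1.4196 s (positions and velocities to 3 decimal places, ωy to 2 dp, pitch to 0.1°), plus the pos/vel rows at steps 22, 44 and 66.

State at t = 1.4196 s:
  b1     pos=(+0.000,+0.032) vel=(+0.000,+0.000) ωy=+0.00 pitch=+0.0°
  b2     pos=(-0.203,+0.032) vel=(+0.000,+0.000) ωy=+0.00 pitch=+180.0°

Key-timestep trajectory:
   step    t(s)  b1.x    b1.z    b1.vx   b1.vz   b2.x    b2.z    b2.vx   b2.vz 
     22  0.1964   +0.000  +0.032  +0.000  +0.000   -0.063  +0.089  -0.203  -0.153
     44  0.3929   +0.000  +0.032  +0.000  +0.000   -0.126  +0.069  -0.216  +0.053
     66  0.5893   +0.000  +0.032  +0.000  +0.000   -0.175  +0.058  -0.413  -0.290


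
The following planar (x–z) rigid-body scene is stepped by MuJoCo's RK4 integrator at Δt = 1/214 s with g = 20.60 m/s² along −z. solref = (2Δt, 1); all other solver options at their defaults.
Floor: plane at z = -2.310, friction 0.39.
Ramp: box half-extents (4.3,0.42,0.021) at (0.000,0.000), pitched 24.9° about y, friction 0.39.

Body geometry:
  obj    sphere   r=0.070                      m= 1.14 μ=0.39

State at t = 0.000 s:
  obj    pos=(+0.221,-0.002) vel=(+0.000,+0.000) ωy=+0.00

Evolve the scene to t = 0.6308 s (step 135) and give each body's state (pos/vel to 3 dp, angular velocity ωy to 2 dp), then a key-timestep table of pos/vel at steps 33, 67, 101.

State at t = 0.6308 s:
  obj    pos=(+1.339,-0.521) vel=(+3.545,-1.646) ωy=+55.82

Key-timestep trajectory:
   step    t(s)  obj.x    obj.z    obj.vx   obj.vz 
     33  0.1542   +0.288  -0.033  +0.867  -0.402
     67  0.3131   +0.496  -0.130  +1.759  -0.817
    101  0.4720   +0.847  -0.293  +2.652  -1.231


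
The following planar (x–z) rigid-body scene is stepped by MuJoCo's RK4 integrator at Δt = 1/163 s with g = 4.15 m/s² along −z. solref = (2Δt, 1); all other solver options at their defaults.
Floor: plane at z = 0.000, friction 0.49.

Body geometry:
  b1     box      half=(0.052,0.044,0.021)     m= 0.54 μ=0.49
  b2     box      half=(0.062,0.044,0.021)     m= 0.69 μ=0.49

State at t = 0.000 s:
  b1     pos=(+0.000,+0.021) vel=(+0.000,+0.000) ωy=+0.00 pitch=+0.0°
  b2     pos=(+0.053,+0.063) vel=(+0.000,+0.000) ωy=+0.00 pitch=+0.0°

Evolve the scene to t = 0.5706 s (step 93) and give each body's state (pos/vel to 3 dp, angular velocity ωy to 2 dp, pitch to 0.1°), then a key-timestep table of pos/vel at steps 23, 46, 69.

State at t = 0.5706 s:
  b1     pos=(+0.000,+0.021) vel=(+0.000,+0.000) ωy=+0.00 pitch=+0.0°
  b2     pos=(+0.070,+0.059) vel=(+0.017,+0.013) ωy=+0.27 pitch=+44.9°

Key-timestep trajectory:
   step    t(s)  b1.x    b1.z    b1.vx   b1.vz   b2.x    b2.z    b2.vx   b2.vz 
     23  0.1411   +0.000  +0.021  +0.000  +0.000   +0.053  +0.063  +0.008  -0.001
     46  0.2822   +0.000  +0.021  +0.000  +0.000   +0.055  +0.063  +0.023  -0.004
     69  0.4233   +0.000  +0.021  +0.000  +0.000   +0.061  +0.061  +0.057  -0.025


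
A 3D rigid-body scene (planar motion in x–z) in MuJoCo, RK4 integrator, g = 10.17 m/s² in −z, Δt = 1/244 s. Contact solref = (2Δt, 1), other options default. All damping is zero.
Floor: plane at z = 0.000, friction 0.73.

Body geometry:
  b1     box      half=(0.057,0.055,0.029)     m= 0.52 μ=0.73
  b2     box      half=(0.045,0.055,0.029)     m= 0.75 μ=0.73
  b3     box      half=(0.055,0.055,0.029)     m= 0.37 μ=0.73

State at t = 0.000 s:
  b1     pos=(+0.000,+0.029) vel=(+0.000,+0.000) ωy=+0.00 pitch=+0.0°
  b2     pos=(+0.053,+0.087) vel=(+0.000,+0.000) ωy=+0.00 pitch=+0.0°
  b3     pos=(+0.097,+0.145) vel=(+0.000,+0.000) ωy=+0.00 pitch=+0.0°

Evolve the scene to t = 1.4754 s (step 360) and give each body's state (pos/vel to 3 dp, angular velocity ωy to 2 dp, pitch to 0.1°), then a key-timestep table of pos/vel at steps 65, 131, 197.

State at t = 1.4754 s:
  b1     pos=(+0.000,+0.029) vel=(+0.000,+0.000) ωy=+0.00 pitch=+0.0°
  b2     pos=(+0.093,+0.045) vel=(+0.000,+0.000) ωy=+0.00 pitch=+90.0°
  b3     pos=(+0.278,+0.029) vel=(+0.000,+0.000) ωy=+0.00 pitch=+180.0°

Key-timestep trajectory:
   step    t(s)  b1.x    b1.z    b1.vx   b1.vz   b2.x    b2.z    b2.vx   b2.vz   b3.x    b3.z    b3.vx   b3.vz 
     65  0.2664   +0.000  +0.029  +0.000  +0.000   +0.087  +0.063  +0.255  -0.602   +0.168  +0.060  +0.384  +0.131
    131  0.5369   +0.000  +0.029  +0.000  +0.000   +0.093  +0.045  +0.000  +0.000   +0.219  +0.062  +0.038  +0.002
    197  0.8074   +0.000  +0.029  +0.000  +0.000   +0.093  +0.045  +0.000  +0.000   +0.230  +0.062  +0.087  -0.011


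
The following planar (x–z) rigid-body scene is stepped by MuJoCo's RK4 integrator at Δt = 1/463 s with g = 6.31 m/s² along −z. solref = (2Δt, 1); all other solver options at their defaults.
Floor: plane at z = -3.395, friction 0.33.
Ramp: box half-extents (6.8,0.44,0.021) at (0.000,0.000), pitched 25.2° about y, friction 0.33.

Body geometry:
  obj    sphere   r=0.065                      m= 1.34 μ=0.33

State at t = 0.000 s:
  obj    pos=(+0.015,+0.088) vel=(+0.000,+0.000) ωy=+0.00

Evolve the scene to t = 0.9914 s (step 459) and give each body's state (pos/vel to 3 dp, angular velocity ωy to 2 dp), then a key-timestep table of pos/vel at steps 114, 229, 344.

State at t = 0.9914 s:
  obj    pos=(+0.868,-0.314) vel=(+1.721,-0.810) ωy=+29.27

Key-timestep trajectory:
   step    t(s)  obj.x    obj.z    obj.vx   obj.vz 
    114  0.2462   +0.068  +0.063  +0.428  -0.201
    229  0.4946   +0.227  -0.012  +0.859  -0.404
    344  0.7430   +0.494  -0.138  +1.290  -0.607


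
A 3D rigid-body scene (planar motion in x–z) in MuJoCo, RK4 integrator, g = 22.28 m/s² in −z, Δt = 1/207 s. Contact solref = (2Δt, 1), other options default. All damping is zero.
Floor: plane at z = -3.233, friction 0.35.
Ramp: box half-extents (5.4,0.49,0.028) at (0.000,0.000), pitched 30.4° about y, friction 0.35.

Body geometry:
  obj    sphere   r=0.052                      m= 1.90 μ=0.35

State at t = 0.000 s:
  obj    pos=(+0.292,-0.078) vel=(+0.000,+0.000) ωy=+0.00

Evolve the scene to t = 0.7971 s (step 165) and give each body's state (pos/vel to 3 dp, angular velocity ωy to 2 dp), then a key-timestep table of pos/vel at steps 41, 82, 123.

State at t = 0.7971 s:
  obj    pos=(+2.499,-1.373) vel=(+5.536,-3.248) ωy=+123.42

Key-timestep trajectory:
   step    t(s)  obj.x    obj.z    obj.vx   obj.vz 
     41  0.1981   +0.428  -0.158  +1.376  -0.807
     82  0.3961   +0.837  -0.398  +2.751  -1.614
    123  0.5942   +1.518  -0.798  +4.127  -2.421


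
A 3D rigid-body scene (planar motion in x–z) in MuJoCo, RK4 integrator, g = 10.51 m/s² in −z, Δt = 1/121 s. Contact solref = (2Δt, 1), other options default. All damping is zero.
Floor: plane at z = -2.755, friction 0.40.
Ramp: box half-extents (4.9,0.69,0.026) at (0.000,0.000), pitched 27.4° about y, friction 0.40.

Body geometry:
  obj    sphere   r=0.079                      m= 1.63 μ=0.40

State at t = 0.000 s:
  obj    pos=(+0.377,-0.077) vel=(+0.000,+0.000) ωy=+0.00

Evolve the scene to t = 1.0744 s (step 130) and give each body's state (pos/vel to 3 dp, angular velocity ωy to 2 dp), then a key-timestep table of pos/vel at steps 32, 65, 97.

State at t = 1.0744 s:
  obj    pos=(+2.147,-0.995) vel=(+3.295,-1.708) ωy=+46.97

Key-timestep trajectory:
   step    t(s)  obj.x    obj.z    obj.vx   obj.vz 
     32  0.2645   +0.484  -0.133  +0.811  -0.421
     65  0.5372   +0.820  -0.307  +1.648  -0.854
     97  0.8017   +1.363  -0.588  +2.459  -1.275


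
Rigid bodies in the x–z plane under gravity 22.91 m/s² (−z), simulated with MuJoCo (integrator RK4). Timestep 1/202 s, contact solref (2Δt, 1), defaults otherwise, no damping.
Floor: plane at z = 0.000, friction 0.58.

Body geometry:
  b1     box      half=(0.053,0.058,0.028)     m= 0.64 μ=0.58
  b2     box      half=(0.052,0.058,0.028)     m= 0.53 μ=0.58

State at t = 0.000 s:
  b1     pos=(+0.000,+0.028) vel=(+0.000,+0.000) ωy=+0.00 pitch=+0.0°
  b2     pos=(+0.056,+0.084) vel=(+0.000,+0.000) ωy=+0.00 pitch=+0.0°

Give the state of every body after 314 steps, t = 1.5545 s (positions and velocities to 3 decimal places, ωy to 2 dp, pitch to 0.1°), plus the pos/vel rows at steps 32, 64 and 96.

State at t = 1.5545 s:
  b1     pos=(+0.000,+0.028) vel=(+0.000,+0.000) ωy=+0.00 pitch=+0.0°
  b2     pos=(+0.187,+0.028) vel=(+0.000,+0.000) ωy=+0.00 pitch=+180.0°

Key-timestep trajectory:
   step    t(s)  b1.x    b1.z    b1.vx   b1.vz   b2.x    b2.z    b2.vx   b2.vz 
     32  0.1584   +0.000  +0.028  +0.000  +0.000   +0.076  +0.072  +0.310  -0.412
     64  0.3168   +0.000  +0.028  +0.000  +0.000   +0.129  +0.059  +0.117  +0.012
     96  0.4752   +0.000  +0.028  +0.000  +0.000   +0.154  +0.055  +0.354  -0.151


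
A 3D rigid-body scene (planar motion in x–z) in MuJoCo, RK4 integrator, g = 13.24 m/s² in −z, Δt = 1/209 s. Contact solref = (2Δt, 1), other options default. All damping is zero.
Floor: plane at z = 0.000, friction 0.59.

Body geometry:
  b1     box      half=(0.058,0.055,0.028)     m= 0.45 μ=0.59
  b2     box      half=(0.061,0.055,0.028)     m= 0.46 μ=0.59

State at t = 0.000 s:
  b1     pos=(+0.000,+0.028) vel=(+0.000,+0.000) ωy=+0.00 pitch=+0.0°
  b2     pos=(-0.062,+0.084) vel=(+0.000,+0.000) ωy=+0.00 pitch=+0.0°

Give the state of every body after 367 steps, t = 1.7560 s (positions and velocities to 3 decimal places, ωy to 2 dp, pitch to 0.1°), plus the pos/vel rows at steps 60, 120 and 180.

State at t = 1.7560 s:
  b1     pos=(+0.000,+0.028) vel=(+0.000,+0.000) ωy=+0.00 pitch=+0.0°
  b2     pos=(-0.122,+0.061) vel=(+0.000,+0.000) ωy=+0.00 pitch=-90.0°

Key-timestep trajectory:
   step    t(s)  b1.x    b1.z    b1.vx   b1.vz   b2.x    b2.z    b2.vx   b2.vz 
     60  0.2871   +0.000  +0.028  +0.000  +0.000   -0.103  +0.066  -0.290  -0.039
    120  0.5742   +0.000  +0.028  +0.000  +0.000   -0.142  +0.067  +0.061  -0.008
    180  0.8612   +0.000  +0.028  +0.000  +0.000   -0.125  +0.062  -0.096  +0.070


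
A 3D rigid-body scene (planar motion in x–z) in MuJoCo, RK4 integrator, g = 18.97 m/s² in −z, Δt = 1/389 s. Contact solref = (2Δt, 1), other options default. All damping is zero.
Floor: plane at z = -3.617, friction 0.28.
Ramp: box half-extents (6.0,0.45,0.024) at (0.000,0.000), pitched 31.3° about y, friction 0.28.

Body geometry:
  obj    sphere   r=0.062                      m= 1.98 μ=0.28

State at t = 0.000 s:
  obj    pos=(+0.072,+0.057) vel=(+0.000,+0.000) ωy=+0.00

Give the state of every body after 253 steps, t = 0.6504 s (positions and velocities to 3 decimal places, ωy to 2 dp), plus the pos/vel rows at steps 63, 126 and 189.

State at t = 0.6504 s:
  obj    pos=(+1.344,-0.717) vel=(+3.912,-2.379) ωy=+73.83

Key-timestep trajectory:
   step    t(s)  obj.x    obj.z    obj.vx   obj.vz 
     63  0.1620   +0.151  +0.009  +0.974  -0.592
    126  0.3239   +0.388  -0.135  +1.949  -1.185
    189  0.4859   +0.782  -0.375  +2.923  -1.777


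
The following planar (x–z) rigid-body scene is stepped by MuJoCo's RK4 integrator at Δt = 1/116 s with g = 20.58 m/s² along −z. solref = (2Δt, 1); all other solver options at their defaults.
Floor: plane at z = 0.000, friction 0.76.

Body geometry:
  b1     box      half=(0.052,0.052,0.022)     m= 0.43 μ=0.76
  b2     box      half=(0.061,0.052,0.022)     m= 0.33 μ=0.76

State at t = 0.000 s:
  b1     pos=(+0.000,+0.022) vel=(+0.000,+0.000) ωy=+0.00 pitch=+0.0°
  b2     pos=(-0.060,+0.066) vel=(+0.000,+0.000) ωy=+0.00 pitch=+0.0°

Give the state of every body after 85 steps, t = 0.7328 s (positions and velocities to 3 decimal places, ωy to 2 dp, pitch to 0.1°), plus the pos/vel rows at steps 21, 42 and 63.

State at t = 0.7328 s:
  b1     pos=(+0.001,+0.022) vel=(+0.001,+0.000) ωy=+0.00 pitch=+0.0°
  b2     pos=(-0.071,+0.056) vel=(-0.001,-0.001) ωy=+0.04 pitch=-39.7°

Key-timestep trajectory:
   step    t(s)  b1.x    b1.z    b1.vx   b1.vz   b2.x    b2.z    b2.vx   b2.vz 
     21  0.1810   +0.000  +0.022  +0.000  +0.000   -0.072  +0.057  +0.189  -0.060
     42  0.3621   +0.000  +0.022  +0.001  +0.000   -0.071  +0.056  -0.001  -0.001
     63  0.5431   +0.000  +0.022  +0.001  +0.000   -0.071  +0.056  -0.001  -0.001


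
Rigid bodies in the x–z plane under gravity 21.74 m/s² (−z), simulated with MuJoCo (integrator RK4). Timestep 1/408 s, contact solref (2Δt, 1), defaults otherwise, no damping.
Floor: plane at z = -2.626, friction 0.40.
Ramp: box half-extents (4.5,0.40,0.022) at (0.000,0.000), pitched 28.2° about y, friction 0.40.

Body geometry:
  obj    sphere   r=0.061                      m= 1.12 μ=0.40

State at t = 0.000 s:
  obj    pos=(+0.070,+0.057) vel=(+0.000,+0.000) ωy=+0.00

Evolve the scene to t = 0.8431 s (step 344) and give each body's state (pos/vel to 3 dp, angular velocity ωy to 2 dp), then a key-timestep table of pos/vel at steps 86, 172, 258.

State at t = 0.8431 s:
  obj    pos=(+2.369,-1.176) vel=(+5.453,-2.924) ωy=+101.42

Key-timestep trajectory:
   step    t(s)  obj.x    obj.z    obj.vx   obj.vz 
     86  0.2108   +0.214  -0.020  +1.363  -0.731
    172  0.4216   +0.645  -0.251  +2.726  -1.462
    258  0.6324   +1.363  -0.637  +4.090  -2.193


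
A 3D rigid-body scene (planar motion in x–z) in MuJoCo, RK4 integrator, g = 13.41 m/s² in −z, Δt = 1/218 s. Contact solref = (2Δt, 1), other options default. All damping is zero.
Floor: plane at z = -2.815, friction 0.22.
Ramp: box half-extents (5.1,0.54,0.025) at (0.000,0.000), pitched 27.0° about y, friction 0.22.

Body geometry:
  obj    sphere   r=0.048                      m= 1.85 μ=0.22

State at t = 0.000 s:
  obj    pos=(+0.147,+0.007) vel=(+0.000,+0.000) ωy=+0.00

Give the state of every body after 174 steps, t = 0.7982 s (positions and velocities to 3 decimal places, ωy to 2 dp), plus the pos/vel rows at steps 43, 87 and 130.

State at t = 0.7982 s:
  obj    pos=(+1.381,-0.622) vel=(+3.093,-1.576) ωy=+72.29

Key-timestep trajectory:
   step    t(s)  obj.x    obj.z    obj.vx   obj.vz 
     43  0.1972   +0.222  -0.031  +0.765  -0.390
     87  0.3991   +0.456  -0.150  +1.547  -0.788
    130  0.5963   +0.836  -0.344  +2.311  -1.177


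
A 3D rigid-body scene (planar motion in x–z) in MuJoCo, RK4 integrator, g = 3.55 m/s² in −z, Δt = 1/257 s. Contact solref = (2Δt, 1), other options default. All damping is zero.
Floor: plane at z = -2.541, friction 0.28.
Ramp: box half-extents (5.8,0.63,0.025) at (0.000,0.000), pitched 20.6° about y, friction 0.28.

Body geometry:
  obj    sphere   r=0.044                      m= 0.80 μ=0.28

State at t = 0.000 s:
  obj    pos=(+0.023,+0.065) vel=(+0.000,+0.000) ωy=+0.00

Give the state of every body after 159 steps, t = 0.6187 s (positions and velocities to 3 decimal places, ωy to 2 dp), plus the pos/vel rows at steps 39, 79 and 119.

State at t = 0.6187 s:
  obj    pos=(+0.183,+0.005) vel=(+0.517,-0.194) ωy=+12.54

Key-timestep trajectory:
   step    t(s)  obj.x    obj.z    obj.vx   obj.vz 
     39  0.1518   +0.033  +0.061  +0.127  -0.048
     79  0.3074   +0.062  +0.050  +0.257  -0.097
    119  0.4630   +0.113  +0.031  +0.387  -0.145


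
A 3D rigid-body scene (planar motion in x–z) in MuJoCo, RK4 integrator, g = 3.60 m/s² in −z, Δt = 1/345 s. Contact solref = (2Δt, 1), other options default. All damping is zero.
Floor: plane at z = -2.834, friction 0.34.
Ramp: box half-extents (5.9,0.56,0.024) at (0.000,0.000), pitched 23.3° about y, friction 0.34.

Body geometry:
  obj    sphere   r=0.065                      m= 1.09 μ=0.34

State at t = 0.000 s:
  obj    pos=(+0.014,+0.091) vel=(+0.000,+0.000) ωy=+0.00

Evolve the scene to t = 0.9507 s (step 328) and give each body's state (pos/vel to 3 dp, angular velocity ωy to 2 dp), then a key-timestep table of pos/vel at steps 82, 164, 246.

State at t = 0.9507 s:
  obj    pos=(+0.436,-0.091) vel=(+0.888,-0.383) ωy=+14.88

Key-timestep trajectory:
   step    t(s)  obj.x    obj.z    obj.vx   obj.vz 
     82  0.2377   +0.040  +0.080  +0.222  -0.096
    164  0.4754   +0.120  +0.045  +0.444  -0.191
    246  0.7130   +0.251  -0.011  +0.666  -0.287


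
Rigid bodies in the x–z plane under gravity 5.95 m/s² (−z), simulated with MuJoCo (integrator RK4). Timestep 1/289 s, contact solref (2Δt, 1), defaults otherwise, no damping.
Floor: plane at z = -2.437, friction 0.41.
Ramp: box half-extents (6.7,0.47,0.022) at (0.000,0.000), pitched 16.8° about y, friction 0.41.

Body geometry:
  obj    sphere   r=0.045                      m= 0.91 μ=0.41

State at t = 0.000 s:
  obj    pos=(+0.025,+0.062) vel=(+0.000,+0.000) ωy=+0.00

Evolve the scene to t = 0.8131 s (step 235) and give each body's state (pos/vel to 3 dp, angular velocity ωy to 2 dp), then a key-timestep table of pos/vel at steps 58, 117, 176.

State at t = 0.8131 s:
  obj    pos=(+0.414,-0.055) vel=(+0.956,-0.289) ωy=+22.19

Key-timestep trajectory:
   step    t(s)  obj.x    obj.z    obj.vx   obj.vz 
     58  0.2007   +0.049  +0.055  +0.236  -0.071
    117  0.4048   +0.122  +0.033  +0.476  -0.144
    176  0.6090   +0.243  -0.003  +0.716  -0.216


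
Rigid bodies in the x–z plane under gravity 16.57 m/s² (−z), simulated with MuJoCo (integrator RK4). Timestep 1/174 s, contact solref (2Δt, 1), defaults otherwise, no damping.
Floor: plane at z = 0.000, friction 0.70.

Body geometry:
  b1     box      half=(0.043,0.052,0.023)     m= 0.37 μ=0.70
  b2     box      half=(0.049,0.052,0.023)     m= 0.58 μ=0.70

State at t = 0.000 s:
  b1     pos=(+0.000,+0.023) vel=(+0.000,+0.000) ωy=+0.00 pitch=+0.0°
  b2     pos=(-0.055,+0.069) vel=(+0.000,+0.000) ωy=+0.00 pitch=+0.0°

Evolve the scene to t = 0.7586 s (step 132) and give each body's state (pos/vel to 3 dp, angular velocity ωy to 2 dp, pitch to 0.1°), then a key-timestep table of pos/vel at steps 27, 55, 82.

State at t = 0.7586 s:
  b1     pos=(+0.000,+0.023) vel=(+0.000,+0.000) ωy=+0.00 pitch=+0.0°
  b2     pos=(-0.105,+0.049) vel=(+0.000,+0.000) ωy=+0.00 pitch=-90.0°

Key-timestep trajectory:
   step    t(s)  b1.x    b1.z    b1.vx   b1.vz   b2.x    b2.z    b2.vx   b2.vz 
     27  0.1552   +0.000  +0.023  +0.000  +0.000   -0.078  +0.053  -0.170  +0.047
     55  0.3161   +0.000  +0.023  +0.000  +0.000   -0.111  +0.051  -0.084  +0.045
     82  0.4713   +0.000  +0.023  +0.000  +0.000   -0.104  +0.049  -0.132  -0.056


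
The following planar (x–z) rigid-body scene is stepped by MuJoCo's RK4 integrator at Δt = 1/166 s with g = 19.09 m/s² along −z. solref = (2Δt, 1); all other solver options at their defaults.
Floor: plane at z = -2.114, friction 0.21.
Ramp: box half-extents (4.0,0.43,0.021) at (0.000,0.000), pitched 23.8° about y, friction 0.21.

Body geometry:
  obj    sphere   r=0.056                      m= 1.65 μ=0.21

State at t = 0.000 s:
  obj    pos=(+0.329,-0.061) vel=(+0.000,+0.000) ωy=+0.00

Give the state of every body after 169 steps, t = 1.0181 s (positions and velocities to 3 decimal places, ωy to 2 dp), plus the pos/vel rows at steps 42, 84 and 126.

State at t = 1.0181 s:
  obj    pos=(+2.939,-1.212) vel=(+5.126,-2.261) ωy=+100.01

Key-timestep trajectory:
   step    t(s)  obj.x    obj.z    obj.vx   obj.vz 
     42  0.2530   +0.490  -0.132  +1.274  -0.562
     84  0.5060   +0.974  -0.345  +2.548  -1.124
    126  0.7590   +1.780  -0.701  +3.822  -1.686


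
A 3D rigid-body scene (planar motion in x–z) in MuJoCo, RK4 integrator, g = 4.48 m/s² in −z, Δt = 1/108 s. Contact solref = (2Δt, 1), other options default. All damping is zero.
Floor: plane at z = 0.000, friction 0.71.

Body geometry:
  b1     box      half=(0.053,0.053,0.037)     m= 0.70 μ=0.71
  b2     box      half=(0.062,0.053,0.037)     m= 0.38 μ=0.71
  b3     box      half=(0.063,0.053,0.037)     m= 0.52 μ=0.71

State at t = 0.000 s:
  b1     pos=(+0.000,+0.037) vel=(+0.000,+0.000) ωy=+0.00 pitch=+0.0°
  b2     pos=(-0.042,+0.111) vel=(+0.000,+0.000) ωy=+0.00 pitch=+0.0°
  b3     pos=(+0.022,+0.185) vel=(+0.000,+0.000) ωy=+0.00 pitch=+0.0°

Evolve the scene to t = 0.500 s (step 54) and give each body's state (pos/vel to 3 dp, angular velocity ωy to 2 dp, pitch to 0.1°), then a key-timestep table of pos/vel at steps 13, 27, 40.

State at t = 0.500 s:
  b1     pos=(+0.000,+0.037) vel=(+0.000,+0.000) ωy=+0.00 pitch=+0.0°
  b2     pos=(-0.042,+0.111) vel=(-0.001,+0.000) ωy=+0.00 pitch=+0.0°
  b3     pos=(+0.052,+0.166) vel=(+0.167,-0.252) ωy=+6.33 pitch=+54.1°

Key-timestep trajectory:
   step    t(s)  b1.x    b1.z    b1.vx   b1.vz   b2.x    b2.z    b2.vx   b2.vz   b3.x    b3.z    b3.vx   b3.vz 
     13  0.1204   +0.000  +0.037  +0.000  +0.000   -0.042  +0.111  +0.000  +0.001   +0.023  +0.185  +0.015  +0.000
     27  0.2500   +0.000  +0.037  +0.000  +0.000   -0.042  +0.111  +0.000  +0.000   +0.026  +0.184  +0.044  -0.007
     40  0.3704   +0.000  +0.037  +0.000  +0.000   -0.042  +0.111  -0.001  +0.000   +0.035  +0.182  +0.100  -0.042
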